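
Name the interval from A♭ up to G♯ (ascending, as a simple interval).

augmented seventh

Counting letters A–B–C–D–E–F–G gives a seventh.
Ab→G# = 12 semitones, 1 wider than the major seventh (11), so augmented.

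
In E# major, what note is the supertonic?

F##

The E# major scale runs E# F## G## A# B# C## D##.
Degree 2 is F##.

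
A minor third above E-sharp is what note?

E up a major third is G#, so the target letter is G.
From E#, a minor third is 3 semitones up: G#.

G#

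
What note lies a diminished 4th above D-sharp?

A fourth above D lands on the letter G.
A diminished fourth spans 4 semitones, so D# moves to pitch class 7. On the letter G that is G.

G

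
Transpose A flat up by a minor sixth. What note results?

A up a major sixth is F#, so the target letter is F.
From Ab, a minor sixth is 8 semitones up: Fb.

Fb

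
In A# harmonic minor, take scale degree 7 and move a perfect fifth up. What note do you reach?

Scale degree 7 of A# harmonic minor is G##.
A perfect fifth (7 semitones) above G## lands on the letter D, giving D##.

D##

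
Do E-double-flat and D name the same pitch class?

Yes

Ebb = pitch class 2 and D = pitch class 2 — the same pitch class, so they are enharmonic equivalents.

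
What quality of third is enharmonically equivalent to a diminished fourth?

major

A diminished fourth spans 4 semitones.
A third spanning 4 semitones is major (the major third is 4).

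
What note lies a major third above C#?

E#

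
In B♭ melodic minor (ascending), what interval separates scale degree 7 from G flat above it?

diminished seventh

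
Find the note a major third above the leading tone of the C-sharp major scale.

D##

The leading tone of C# major is B#.
A major third (4 semitones) above B# lands on the letter D, giving D##.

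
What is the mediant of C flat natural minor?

Ebb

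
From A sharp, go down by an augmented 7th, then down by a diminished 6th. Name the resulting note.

D#

An augmented seventh down from A# is Bb (letter B, 12 semitones down).
A diminished sixth down from Bb is D# (letter D, 7 semitones down).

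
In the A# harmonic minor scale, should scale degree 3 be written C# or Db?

Each scale degree takes a distinct letter name. Degree 3 of a scale on A must use the letter C.
C# and Db are enharmonically the same pitch, but only C# uses the letter C, so it is the correct spelling here.

C#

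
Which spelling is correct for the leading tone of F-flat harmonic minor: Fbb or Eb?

Each scale degree takes a distinct letter name. Degree 7 of a scale on F must use the letter E.
Eb and Fbb are enharmonically the same pitch, but only Eb uses the letter E, so it is the correct spelling here.

Eb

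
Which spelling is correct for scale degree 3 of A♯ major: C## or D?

C##

Each scale degree takes a distinct letter name. Degree 3 of a scale on A must use the letter C.
C## and D are enharmonically the same pitch, but only C## uses the letter C, so it is the correct spelling here.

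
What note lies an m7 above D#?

A seventh above D lands on the letter C.
A minor seventh spans 10 semitones, so D# moves to pitch class 1. On the letter C that is C#.

C#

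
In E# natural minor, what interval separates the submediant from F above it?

The submediant of E# natural minor is C#.
C# up to F: letters C→F make it a fourth; 4 semitones makes it diminished.

diminished fourth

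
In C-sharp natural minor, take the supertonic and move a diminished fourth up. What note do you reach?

The supertonic of C# natural minor is D#.
A diminished fourth (4 semitones) above D# lands on the letter G, giving G.

G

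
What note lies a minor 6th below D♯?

F##

D down a major sixth is F, so the target letter is F.
From D#, a minor sixth is 8 semitones down: F##.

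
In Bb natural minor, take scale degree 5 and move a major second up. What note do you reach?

Scale degree 5 of Bb natural minor is F.
A major second (2 semitones) above F lands on the letter G, giving G.

G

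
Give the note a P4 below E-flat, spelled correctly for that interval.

E down a perfect fourth is B, so the target letter is B.
From Eb, a perfect fourth is 5 semitones down: Bb.

Bb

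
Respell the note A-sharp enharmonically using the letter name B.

A# is pitch class 10. The letter B alone is pitch class 11.
To reach pitch class 10 from B requires an offset of -1 semitone, i.e. flat: Bb.

Bb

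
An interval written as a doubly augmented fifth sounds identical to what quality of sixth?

A doubly augmented fifth spans 9 semitones.
A sixth spanning 9 semitones is major (the major sixth is 9).

major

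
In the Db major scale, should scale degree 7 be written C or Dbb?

C

Each scale degree takes a distinct letter name. Degree 7 of a scale on D must use the letter C.
C and Dbb are enharmonically the same pitch, but only C uses the letter C, so it is the correct spelling here.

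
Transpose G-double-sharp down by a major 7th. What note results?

A#

A seventh below G lands on the letter A.
A major seventh spans 11 semitones, so G## moves to pitch class 10. On the letter A that is A#.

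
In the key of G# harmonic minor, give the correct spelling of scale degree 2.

Degree 2 takes the letter 1 step above G, which is A.
In harmonic minor, degree 2 sits 2 semitones above the tonic. G# + 2 semitones is pitch class 10, spelled on A as A#.

A#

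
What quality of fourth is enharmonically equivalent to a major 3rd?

diminished

A major third spans 4 semitones.
A fourth spanning 4 semitones is diminished (the perfect fourth is 5).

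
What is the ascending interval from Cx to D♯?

minor second

Counting letters C–D gives a second.
C##→D# = 1 semitone, 1 narrower than the major second (2), so minor.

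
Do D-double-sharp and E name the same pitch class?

D## = pitch class 4 and E = pitch class 4 — the same pitch class, so they are enharmonic equivalents.

Yes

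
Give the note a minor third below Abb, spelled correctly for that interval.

A down a major third is F, so the target letter is F.
From Abb, a minor third is 3 semitones down: Fb.

Fb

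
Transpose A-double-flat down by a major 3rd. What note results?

A down a major third is F, so the target letter is F.
From Abb, a major third is 4 semitones down: Fbb.

Fbb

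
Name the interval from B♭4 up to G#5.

Counting letters B–C–D–E–F–G gives a sixth.
Bb→G# = 10 semitones, 1 wider than the major sixth (9), so augmented.

augmented sixth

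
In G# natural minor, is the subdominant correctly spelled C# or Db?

C#

Each scale degree takes a distinct letter name. Degree 4 of a scale on G must use the letter C.
C# and Db are enharmonically the same pitch, but only C# uses the letter C, so it is the correct spelling here.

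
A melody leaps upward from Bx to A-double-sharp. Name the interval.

Counting letters B–C–D–E–F–G–A gives a seventh.
B##→A## = 10 semitones, 1 narrower than the major seventh (11), so minor.

minor seventh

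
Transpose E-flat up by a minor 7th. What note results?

Db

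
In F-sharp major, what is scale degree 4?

B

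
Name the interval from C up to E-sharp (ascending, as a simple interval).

The letter names run C→E, a span of 2 letter steps, so the interval is some kind of third.
C to E# is 5 semitones. A major third is 4, so 5 makes it augmented.

augmented third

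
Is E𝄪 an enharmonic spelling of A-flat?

No

Two spellings are enharmonically equivalent only if they share a pitch class.
Here E## → 6, Ab → 8; 6 ≠ 8, so they are not.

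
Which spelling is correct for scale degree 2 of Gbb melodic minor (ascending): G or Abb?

Each scale degree takes a distinct letter name. Degree 2 of a scale on G must use the letter A.
Abb and G are enharmonically the same pitch, but only Abb uses the letter A, so it is the correct spelling here.

Abb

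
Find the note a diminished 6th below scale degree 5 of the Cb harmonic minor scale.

Scale degree 5 of Cb harmonic minor is Gb.
A diminished sixth (7 semitones) below Gb lands on the letter B, giving B.

B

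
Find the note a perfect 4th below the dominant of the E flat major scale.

The dominant of Eb major is Bb.
A perfect fourth (5 semitones) below Bb lands on the letter F, giving F.

F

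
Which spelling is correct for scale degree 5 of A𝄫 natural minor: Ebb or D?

Each scale degree takes a distinct letter name. Degree 5 of a scale on A must use the letter E.
Ebb and D are enharmonically the same pitch, but only Ebb uses the letter E, so it is the correct spelling here.

Ebb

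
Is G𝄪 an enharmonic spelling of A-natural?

G## = pitch class 9 and A = pitch class 9 — the same pitch class, so they are enharmonic equivalents.

Yes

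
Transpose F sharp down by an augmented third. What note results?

Db

F down a major third is Db, so the target letter is D.
From F#, an augmented third is 5 semitones down: Db.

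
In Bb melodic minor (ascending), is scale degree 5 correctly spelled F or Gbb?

Each scale degree takes a distinct letter name. Degree 5 of a scale on B must use the letter F.
F and Gbb are enharmonically the same pitch, but only F uses the letter F, so it is the correct spelling here.

F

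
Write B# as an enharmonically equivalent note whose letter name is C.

C

B# is pitch class 0. The letter C alone is pitch class 0.
Pitch class 0 on C needs no accidental: C.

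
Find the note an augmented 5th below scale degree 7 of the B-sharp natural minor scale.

Scale degree 7 of B# natural minor is A#.
An augmented fifth (8 semitones) below A# lands on the letter D, giving D.

D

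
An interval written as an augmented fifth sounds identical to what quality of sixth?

An augmented fifth spans 8 semitones.
A sixth spanning 8 semitones is minor (the major sixth is 9).

minor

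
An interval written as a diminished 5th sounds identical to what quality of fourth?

A diminished fifth spans 6 semitones.
A fourth spanning 6 semitones is augmented (the perfect fourth is 5).

augmented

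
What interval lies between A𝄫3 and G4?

augmented seventh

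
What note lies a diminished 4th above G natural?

Cb

A fourth above G lands on the letter C.
A diminished fourth spans 4 semitones, so G moves to pitch class 11. On the letter C that is Cb.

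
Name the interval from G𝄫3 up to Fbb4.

minor seventh

Counting letters G–A–B–C–D–E–F gives a seventh.
Gbb→Fbb = 10 semitones, 1 narrower than the major seventh (11), so minor.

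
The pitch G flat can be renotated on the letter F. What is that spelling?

F#

Plain F sits 1 semitone below Gb, so on the letter F the same pitch needs a sharp: F#.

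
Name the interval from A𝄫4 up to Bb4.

augmented second

Counting letters A–B gives a second.
Abb→Bb = 3 semitones, 1 wider than the major second (2), so augmented.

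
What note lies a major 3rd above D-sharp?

D up a major third is F#, so the target letter is F.
From D#, a major third is 4 semitones up: F##.

F##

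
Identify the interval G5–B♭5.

minor third

Counting letters G–A–B gives a third.
G→Bb = 3 semitones, 1 narrower than the major third (4), so minor.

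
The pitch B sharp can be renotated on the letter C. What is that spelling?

B# is pitch class 0. The letter C alone is pitch class 0.
Pitch class 0 on C needs no accidental: C.

C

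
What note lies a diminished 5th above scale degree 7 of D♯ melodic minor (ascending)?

G#

Scale degree 7 of D# melodic minor (ascending) is C##.
A diminished fifth (6 semitones) above C## lands on the letter G, giving G#.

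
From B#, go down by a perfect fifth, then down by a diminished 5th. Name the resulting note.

A##

A perfect fifth down from B# is E# (letter E, 7 semitones down).
A diminished fifth down from E# is A## (letter A, 6 semitones down).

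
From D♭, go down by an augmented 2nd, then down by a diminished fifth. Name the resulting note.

An augmented second down from Db is Cbb (letter C, 3 semitones down).
A diminished fifth down from Cbb is Fb (letter F, 6 semitones down).

Fb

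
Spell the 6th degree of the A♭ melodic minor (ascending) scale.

Degree 6 takes the letter 5 steps above A, which is F.
In melodic minor (ascending), degree 6 sits 9 semitones above the tonic. Ab + 9 semitones is pitch class 5, spelled on F as F.

F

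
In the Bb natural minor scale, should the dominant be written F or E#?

Each scale degree takes a distinct letter name. Degree 5 of a scale on B must use the letter F.
F and E# are enharmonically the same pitch, but only F uses the letter F, so it is the correct spelling here.

F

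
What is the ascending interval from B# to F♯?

diminished fifth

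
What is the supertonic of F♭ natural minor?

Degree 2 takes the letter 1 step above F, which is G.
In natural minor, degree 2 sits 2 semitones above the tonic. Fb + 2 semitones is pitch class 6, spelled on G as Gb.

Gb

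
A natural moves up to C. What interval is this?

The letter names run A→C, a span of 2 letter steps, so the interval is some kind of third.
A to C is 3 semitones. A major third is 4, so 3 makes it minor.

minor third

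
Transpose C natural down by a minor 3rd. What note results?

A

C down a major third is Ab, so the target letter is A.
From C, a minor third is 3 semitones down: A.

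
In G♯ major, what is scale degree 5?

D#

Degree 5 takes the letter 4 steps above G, which is D.
In major, degree 5 sits 7 semitones above the tonic. G# + 7 semitones is pitch class 3, spelled on D as D#.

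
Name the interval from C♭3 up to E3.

augmented third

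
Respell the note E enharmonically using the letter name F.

Fb

E is pitch class 4. The letter F alone is pitch class 5.
To reach pitch class 4 from F requires an offset of -1 semitone, i.e. flat: Fb.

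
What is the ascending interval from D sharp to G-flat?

doubly diminished fourth

Counting letters D–E–F–G gives a fourth.
D#→Gb = 3 semitones, 2 narrower than the perfect fourth (5), so doubly diminished.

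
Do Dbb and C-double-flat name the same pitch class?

Dbb is pitch class 0; Cbb is pitch class 10.
The pitch classes differ (0 vs. 10), so they are not enharmonic equivalents.

No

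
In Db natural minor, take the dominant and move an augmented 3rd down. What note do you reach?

Fbb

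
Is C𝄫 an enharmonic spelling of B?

Cbb is pitch class 10; B is pitch class 11.
The pitch classes differ (10 vs. 11), so they are not enharmonic equivalents.

No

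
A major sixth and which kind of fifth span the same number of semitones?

A major sixth spans 9 semitones.
A fifth spanning 9 semitones is doubly augmented (the perfect fifth is 7).

doubly augmented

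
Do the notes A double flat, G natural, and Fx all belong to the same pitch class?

Yes

Abb = pitch class 7 and G = pitch class 7 and F## = pitch class 7 — the same pitch class, so they are enharmonic equivalents.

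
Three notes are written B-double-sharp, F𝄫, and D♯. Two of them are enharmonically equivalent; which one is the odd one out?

In 12-tone equal temperament, enharmonic equivalents share a pitch class. B## is pitch class 1; Fbb is pitch class 3; D# is pitch class 3.
Fbb and D# share pitch class 3, while B## is pitch class 1.

B##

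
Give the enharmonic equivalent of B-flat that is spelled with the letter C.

Cbb

Bb is pitch class 10. The letter C alone is pitch class 0.
To reach pitch class 10 from C requires an offset of -2 semitones, i.e. double flat: Cbb.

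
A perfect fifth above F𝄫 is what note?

Cbb

F up a perfect fifth is C, so the target letter is C.
From Fbb, a perfect fifth is 7 semitones up: Cbb.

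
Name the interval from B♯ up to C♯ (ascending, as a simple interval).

The letter names run B→C, a span of 1 letter step, so the interval is some kind of second.
B# to C# is 1 semitone. A major second is 2, so 1 makes it minor.

minor second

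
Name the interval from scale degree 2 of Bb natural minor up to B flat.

Scale degree 2 of Bb natural minor is C.
C up to Bb: letters C→B make it a seventh; 10 semitones makes it minor.

minor seventh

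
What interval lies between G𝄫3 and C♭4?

The letter names run G→C, a span of 3 letter steps, so the interval is some kind of fourth.
Gbb to Cb is 6 semitones. A perfect fourth is 5, so 6 makes it augmented.

augmented fourth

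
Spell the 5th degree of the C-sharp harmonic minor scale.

G#

Degree 5 takes the letter 4 steps above C, which is G.
In harmonic minor, degree 5 sits 7 semitones above the tonic. C# + 7 semitones is pitch class 8, spelled on G as G#.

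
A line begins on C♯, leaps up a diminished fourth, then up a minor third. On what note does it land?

A diminished fourth up from C# is F (letter F, 4 semitones up).
A minor third up from F is Ab (letter A, 3 semitones up).

Ab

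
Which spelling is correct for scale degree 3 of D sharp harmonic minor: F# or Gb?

F#

Each scale degree takes a distinct letter name. Degree 3 of a scale on D must use the letter F.
F# and Gb are enharmonically the same pitch, but only F# uses the letter F, so it is the correct spelling here.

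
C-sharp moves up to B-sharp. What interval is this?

major seventh

The letter names run C→B, a span of 6 letter steps, so the interval is some kind of seventh.
C# to B# is 11 semitones. A major seventh is 11, so 11 makes it major.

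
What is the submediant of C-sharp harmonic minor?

A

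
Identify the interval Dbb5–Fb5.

major third

Counting letters D–E–F gives a third.
Dbb→Fb = 4 semitones, exactly the major third.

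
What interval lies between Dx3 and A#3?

diminished fifth

The letter names run D→A, a span of 4 letter steps, so the interval is some kind of fifth.
D## to A# is 6 semitones. A perfect fifth is 7, so 6 makes it diminished.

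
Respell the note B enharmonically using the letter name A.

A##

Plain A sits 2 semitones below B, so on the letter A the same pitch needs a double sharp: A##.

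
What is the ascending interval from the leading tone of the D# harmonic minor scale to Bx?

major seventh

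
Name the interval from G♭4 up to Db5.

The letter names run G→D, a span of 4 letter steps, so the interval is some kind of fifth.
Gb to Db is 7 semitones. A perfect fifth is 7, so 7 makes it perfect.

perfect fifth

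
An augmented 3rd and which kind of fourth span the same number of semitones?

An augmented third spans 5 semitones.
A fourth spanning 5 semitones is perfect (the perfect fourth is 5).

perfect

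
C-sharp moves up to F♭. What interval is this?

doubly diminished fourth

The letter names run C→F, a span of 3 letter steps, so the interval is some kind of fourth.
C# to Fb is 3 semitones. A perfect fourth is 5, so 3 makes it doubly diminished.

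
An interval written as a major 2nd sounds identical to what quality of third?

diminished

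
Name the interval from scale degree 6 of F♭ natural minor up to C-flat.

major seventh

Scale degree 6 of Fb natural minor is Dbb.
Dbb up to Cb: letters D→C make it a seventh; 11 semitones makes it major.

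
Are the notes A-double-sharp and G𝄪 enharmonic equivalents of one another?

No

Two spellings are enharmonically equivalent only if they share a pitch class.
Here A## → 11, G## → 9; 9 ≠ 11, so they are not.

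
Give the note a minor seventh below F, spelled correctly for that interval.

A seventh below F lands on the letter G.
A minor seventh spans 10 semitones, so F moves to pitch class 7. On the letter G that is G.

G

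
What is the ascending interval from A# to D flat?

The letter names run A→D, a span of 3 letter steps, so the interval is some kind of fourth.
A# to Db is 3 semitones. A perfect fourth is 5, so 3 makes it doubly diminished.

doubly diminished fourth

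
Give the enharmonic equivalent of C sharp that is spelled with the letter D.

Db

Plain D sits 1 semitone above C#, so on the letter D the same pitch needs a flat: Db.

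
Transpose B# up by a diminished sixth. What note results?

B up a major sixth is G#, so the target letter is G.
From B#, a diminished sixth is 7 semitones up: G.

G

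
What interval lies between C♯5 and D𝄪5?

The letter names run C→D, a span of 1 letter step, so the interval is some kind of second.
C# to D## is 3 semitones. A major second is 2, so 3 makes it augmented.

augmented second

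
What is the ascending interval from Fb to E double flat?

minor seventh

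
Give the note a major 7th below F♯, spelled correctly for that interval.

A seventh below F lands on the letter G.
A major seventh spans 11 semitones, so F# moves to pitch class 7. On the letter G that is G.

G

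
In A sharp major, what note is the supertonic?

B#

The A# major scale runs A# B# C## D# E# F## G##.
Degree 2 is B#.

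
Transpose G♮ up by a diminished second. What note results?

A second above G lands on the letter A.
A diminished second spans 0 semitones, so G moves to pitch class 7. On the letter A that is Abb.

Abb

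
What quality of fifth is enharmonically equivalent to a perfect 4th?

A perfect fourth spans 5 semitones.
A fifth spanning 5 semitones is doubly diminished (the perfect fifth is 7).

doubly diminished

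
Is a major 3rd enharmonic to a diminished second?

No

A major third spans 4 semitones; a diminished second spans 0.
The spans differ, so they are not enharmonic equivalents.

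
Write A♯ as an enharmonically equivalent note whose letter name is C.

Cbb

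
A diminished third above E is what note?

Gb

E up a major third is G#, so the target letter is G.
From E, a diminished third is 2 semitones up: Gb.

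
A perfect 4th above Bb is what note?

Eb

B up a perfect fourth is E, so the target letter is E.
From Bb, a perfect fourth is 5 semitones up: Eb.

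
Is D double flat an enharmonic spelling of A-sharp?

Two spellings are enharmonically equivalent only if they share a pitch class.
Here Dbb → 0, A# → 10; 0 ≠ 10, so they are not.

No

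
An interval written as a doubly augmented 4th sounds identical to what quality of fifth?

A doubly augmented fourth spans 7 semitones.
A fifth spanning 7 semitones is perfect (the perfect fifth is 7).

perfect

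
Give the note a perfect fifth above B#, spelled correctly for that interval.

F##

A fifth above B lands on the letter F.
A perfect fifth spans 7 semitones, so B# moves to pitch class 7. On the letter F that is F##.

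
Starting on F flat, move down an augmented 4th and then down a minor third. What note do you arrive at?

Abb

An augmented fourth down from Fb is Cbb (letter C, 6 semitones down).
A minor third down from Cbb is Abb (letter A, 3 semitones down).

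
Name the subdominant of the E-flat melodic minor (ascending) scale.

Degree 4 takes the letter 3 steps above E, which is A.
In melodic minor (ascending), degree 4 sits 5 semitones above the tonic. Eb + 5 semitones is pitch class 8, spelled on A as Ab.

Ab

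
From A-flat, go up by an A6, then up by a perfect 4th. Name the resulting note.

B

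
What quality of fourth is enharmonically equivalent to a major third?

diminished

A major third spans 4 semitones.
A fourth spanning 4 semitones is diminished (the perfect fourth is 5).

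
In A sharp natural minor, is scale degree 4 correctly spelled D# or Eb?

Each scale degree takes a distinct letter name. Degree 4 of a scale on A must use the letter D.
D# and Eb are enharmonically the same pitch, but only D# uses the letter D, so it is the correct spelling here.

D#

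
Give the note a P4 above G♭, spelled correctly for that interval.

Cb

G up a perfect fourth is C, so the target letter is C.
From Gb, a perfect fourth is 5 semitones up: Cb.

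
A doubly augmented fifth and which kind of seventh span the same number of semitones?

A doubly augmented fifth spans 9 semitones.
A seventh spanning 9 semitones is diminished (the major seventh is 11).

diminished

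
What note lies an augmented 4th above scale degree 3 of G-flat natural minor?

Eb

Scale degree 3 of Gb natural minor is Bbb.
An augmented fourth (6 semitones) above Bbb lands on the letter E, giving Eb.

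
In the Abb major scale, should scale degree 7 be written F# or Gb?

Each scale degree takes a distinct letter name. Degree 7 of a scale on A must use the letter G.
Gb and F# are enharmonically the same pitch, but only Gb uses the letter G, so it is the correct spelling here.

Gb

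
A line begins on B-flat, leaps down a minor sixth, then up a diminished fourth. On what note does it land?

Gb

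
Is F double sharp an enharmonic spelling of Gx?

No

Two spellings are enharmonically equivalent only if they share a pitch class.
Here F## → 7, G## → 9; 7 ≠ 9, so they are not.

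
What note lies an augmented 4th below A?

Eb

A fourth below A lands on the letter E.
An augmented fourth spans 6 semitones, so A moves to pitch class 3. On the letter E that is Eb.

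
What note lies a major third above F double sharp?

F up a major third is A, so the target letter is A.
From F##, a major third is 4 semitones up: A##.

A##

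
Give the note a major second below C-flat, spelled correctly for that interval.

Bbb

C down a major second is Bb, so the target letter is B.
From Cb, a major second is 2 semitones down: Bbb.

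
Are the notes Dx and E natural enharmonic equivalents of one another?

D## is pitch class 4; E is pitch class 4.
All spellings map to pitch class 4, so they are enharmonically equivalent.

Yes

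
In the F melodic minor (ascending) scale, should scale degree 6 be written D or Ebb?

Each scale degree takes a distinct letter name. Degree 6 of a scale on F must use the letter D.
D and Ebb are enharmonically the same pitch, but only D uses the letter D, so it is the correct spelling here.

D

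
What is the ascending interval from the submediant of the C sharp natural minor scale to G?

minor seventh

The submediant of C# natural minor is A.
A up to G: letters A→G make it a seventh; 10 semitones makes it minor.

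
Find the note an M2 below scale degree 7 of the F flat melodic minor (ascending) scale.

Scale degree 7 of Fb melodic minor (ascending) is Eb.
A major second (2 semitones) below Eb lands on the letter D, giving Db.

Db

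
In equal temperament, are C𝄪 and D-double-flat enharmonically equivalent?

No

C## is pitch class 2; Dbb is pitch class 0.
The pitch classes differ (2 vs. 0), so they are not enharmonic equivalents.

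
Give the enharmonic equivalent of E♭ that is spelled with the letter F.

Fbb

Plain F sits 2 semitones above Eb, so on the letter F the same pitch needs a double flat: Fbb.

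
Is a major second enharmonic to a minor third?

No

A major second spans 2 semitones; a minor third spans 3.
The spans differ, so they are not enharmonic equivalents.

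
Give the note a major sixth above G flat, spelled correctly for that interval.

Eb

A sixth above G lands on the letter E.
A major sixth spans 9 semitones, so Gb moves to pitch class 3. On the letter E that is Eb.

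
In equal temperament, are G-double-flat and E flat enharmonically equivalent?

No

Gbb is pitch class 5; Eb is pitch class 3.
The pitch classes differ (5 vs. 3), so they are not enharmonic equivalents.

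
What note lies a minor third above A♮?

A up a major third is C#, so the target letter is C.
From A, a minor third is 3 semitones up: C.

C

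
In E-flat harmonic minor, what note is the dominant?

Bb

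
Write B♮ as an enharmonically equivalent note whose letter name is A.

B is pitch class 11. The letter A alone is pitch class 9.
To reach pitch class 11 from A requires an offset of +2 semitones, i.e. double sharp: A##.

A##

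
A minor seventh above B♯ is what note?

A#

A seventh above B lands on the letter A.
A minor seventh spans 10 semitones, so B# moves to pitch class 10. On the letter A that is A#.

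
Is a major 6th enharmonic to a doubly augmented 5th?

Yes

A major sixth spans 9 semitones; a doubly augmented fifth spans 9.
They are enharmonically equivalent.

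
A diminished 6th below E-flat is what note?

G#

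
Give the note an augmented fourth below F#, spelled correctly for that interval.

F down a perfect fourth is C, so the target letter is C.
From F#, an augmented fourth is 6 semitones down: C.

C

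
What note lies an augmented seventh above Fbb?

Eb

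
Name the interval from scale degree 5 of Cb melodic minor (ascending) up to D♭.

Scale degree 5 of Cb melodic minor (ascending) is Gb.
Gb up to Db: letters G→D make it a fifth; 7 semitones makes it perfect.

perfect fifth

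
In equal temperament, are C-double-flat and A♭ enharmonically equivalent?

Two spellings are enharmonically equivalent only if they share a pitch class.
Here Cbb → 10, Ab → 8; 8 ≠ 10, so they are not.

No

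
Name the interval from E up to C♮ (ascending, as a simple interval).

minor sixth

Counting letters E–F–G–A–B–C gives a sixth.
E→C = 8 semitones, 1 narrower than the major sixth (9), so minor.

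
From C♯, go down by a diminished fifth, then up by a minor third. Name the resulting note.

A#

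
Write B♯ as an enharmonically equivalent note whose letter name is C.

Plain C sits at the same pitch as B#, so on the letter C the same pitch needs a natural: C.

C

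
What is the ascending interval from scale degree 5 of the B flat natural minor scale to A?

major third

Scale degree 5 of Bb natural minor is F.
F up to A: letters F→A make it a third; 4 semitones makes it major.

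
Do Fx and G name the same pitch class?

Yes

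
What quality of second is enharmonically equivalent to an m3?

A minor third spans 3 semitones.
A second spanning 3 semitones is augmented (the major second is 2).

augmented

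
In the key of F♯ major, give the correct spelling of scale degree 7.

Degree 7 takes the letter 6 steps above F, which is E.
In major, degree 7 sits 11 semitones above the tonic. F# + 11 semitones is pitch class 5, spelled on E as E#.

E#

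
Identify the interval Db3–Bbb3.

minor sixth

The letter names run D→B, a span of 5 letter steps, so the interval is some kind of sixth.
Db to Bbb is 8 semitones. A major sixth is 9, so 8 makes it minor.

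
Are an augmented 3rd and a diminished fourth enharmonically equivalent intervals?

No

An augmented third spans 5 semitones; a diminished fourth spans 4.
The spans differ, so they are not enharmonic equivalents.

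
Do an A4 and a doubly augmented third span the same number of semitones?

An augmented fourth spans 6 semitones; a doubly augmented third spans 6.
They are enharmonically equivalent.

Yes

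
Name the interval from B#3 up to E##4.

augmented fourth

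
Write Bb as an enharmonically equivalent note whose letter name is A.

A#

Bb is pitch class 10. The letter A alone is pitch class 9.
To reach pitch class 10 from A requires an offset of +1 semitone, i.e. sharp: A#.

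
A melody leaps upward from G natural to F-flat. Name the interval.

diminished seventh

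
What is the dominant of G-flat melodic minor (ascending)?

The Gb melodic minor (ascending) scale runs Gb Ab Bbb Cb Db Eb F.
Degree 5 is Db.

Db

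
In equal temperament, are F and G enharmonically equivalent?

No

Two spellings are enharmonically equivalent only if they share a pitch class.
Here F → 5, G → 7; 5 ≠ 7, so they are not.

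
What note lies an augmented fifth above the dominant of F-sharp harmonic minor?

G##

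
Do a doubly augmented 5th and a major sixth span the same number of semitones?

A doubly augmented fifth spans 9 semitones; a major sixth spans 9.
They are enharmonically equivalent.

Yes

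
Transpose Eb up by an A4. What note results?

A

E up a perfect fourth is A, so the target letter is A.
From Eb, an augmented fourth is 6 semitones up: A.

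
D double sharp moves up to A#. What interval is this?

Counting letters D–E–F–G–A gives a fifth.
D##→A# = 6 semitones, 1 narrower than the perfect fifth (7), so diminished.

diminished fifth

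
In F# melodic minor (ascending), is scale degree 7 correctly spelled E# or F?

E#

Each scale degree takes a distinct letter name. Degree 7 of a scale on F must use the letter E.
E# and F are enharmonically the same pitch, but only E# uses the letter E, so it is the correct spelling here.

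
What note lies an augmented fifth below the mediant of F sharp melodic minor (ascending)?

Db

The mediant of F# melodic minor (ascending) is A.
An augmented fifth (8 semitones) below A lands on the letter D, giving Db.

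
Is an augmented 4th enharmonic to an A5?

An augmented fourth spans 6 semitones; an augmented fifth spans 8.
The spans differ, so they are not enharmonic equivalents.

No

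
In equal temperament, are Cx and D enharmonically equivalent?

Yes

C## is pitch class 2; D is pitch class 2.
All spellings map to pitch class 2, so they are enharmonically equivalent.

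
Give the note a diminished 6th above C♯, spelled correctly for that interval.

A sixth above C lands on the letter A.
A diminished sixth spans 7 semitones, so C# moves to pitch class 8. On the letter A that is Ab.

Ab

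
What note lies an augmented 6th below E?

A sixth below E lands on the letter G.
An augmented sixth spans 10 semitones, so E moves to pitch class 6. On the letter G that is Gb.

Gb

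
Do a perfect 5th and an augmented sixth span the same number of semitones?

No

A perfect fifth spans 7 semitones; an augmented sixth spans 10.
The spans differ, so they are not enharmonic equivalents.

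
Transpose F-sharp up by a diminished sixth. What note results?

A sixth above F lands on the letter D.
A diminished sixth spans 7 semitones, so F# moves to pitch class 1. On the letter D that is Db.

Db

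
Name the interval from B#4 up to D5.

diminished third

Counting letters B–C–D gives a third.
B#→D = 2 semitones, 2 narrower than the major third (4), so diminished.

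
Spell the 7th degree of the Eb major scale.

Degree 7 takes the letter 6 steps above E, which is D.
In major, degree 7 sits 11 semitones above the tonic. Eb + 11 semitones is pitch class 2, spelled on D as D.

D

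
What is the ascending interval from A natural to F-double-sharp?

augmented sixth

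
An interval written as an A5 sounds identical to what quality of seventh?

doubly diminished

An augmented fifth spans 8 semitones.
A seventh spanning 8 semitones is doubly diminished (the major seventh is 11).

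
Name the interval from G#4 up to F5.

diminished seventh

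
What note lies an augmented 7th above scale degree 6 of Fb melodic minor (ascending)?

C#

Scale degree 6 of Fb melodic minor (ascending) is Db.
An augmented seventh (12 semitones) above Db lands on the letter C, giving C#.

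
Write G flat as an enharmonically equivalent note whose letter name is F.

F#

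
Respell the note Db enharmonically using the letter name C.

C#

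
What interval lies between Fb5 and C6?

augmented fifth

The letter names run F→C, a span of 4 letter steps, so the interval is some kind of fifth.
Fb to C is 8 semitones. A perfect fifth is 7, so 8 makes it augmented.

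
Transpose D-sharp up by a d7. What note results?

D up a major seventh is C#, so the target letter is C.
From D#, a diminished seventh is 9 semitones up: C.

C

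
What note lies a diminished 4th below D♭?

A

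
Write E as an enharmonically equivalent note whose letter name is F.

Plain F sits 1 semitone above E, so on the letter F the same pitch needs a flat: Fb.

Fb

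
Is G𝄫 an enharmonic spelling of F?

Gbb is pitch class 5; F is pitch class 5.
All spellings map to pitch class 5, so they are enharmonically equivalent.

Yes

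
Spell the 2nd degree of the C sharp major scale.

Degree 2 takes the letter 1 step above C, which is D.
In major, degree 2 sits 2 semitones above the tonic. C# + 2 semitones is pitch class 3, spelled on D as D#.

D#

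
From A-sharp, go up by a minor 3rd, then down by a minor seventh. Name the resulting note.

A minor third up from A# is C# (letter C, 3 semitones up).
A minor seventh down from C# is D# (letter D, 10 semitones down).

D#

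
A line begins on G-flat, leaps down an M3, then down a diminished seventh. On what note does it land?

A major third down from Gb is Ebb (letter E, 4 semitones down).
A diminished seventh down from Ebb is F (letter F, 9 semitones down).

F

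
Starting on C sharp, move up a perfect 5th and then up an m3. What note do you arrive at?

B

A perfect fifth up from C# is G# (letter G, 7 semitones up).
A minor third up from G# is B (letter B, 3 semitones up).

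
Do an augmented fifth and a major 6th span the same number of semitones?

An augmented fifth spans 8 semitones; a major sixth spans 9.
The spans differ, so they are not enharmonic equivalents.

No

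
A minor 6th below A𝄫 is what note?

A down a major sixth is C, so the target letter is C.
From Abb, a minor sixth is 8 semitones down: Cb.

Cb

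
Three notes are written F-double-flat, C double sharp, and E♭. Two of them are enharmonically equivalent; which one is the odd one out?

C##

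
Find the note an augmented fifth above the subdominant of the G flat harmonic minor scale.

G

The subdominant of Gb harmonic minor is Cb.
An augmented fifth (8 semitones) above Cb lands on the letter G, giving G.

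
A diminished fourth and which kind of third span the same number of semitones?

major

A diminished fourth spans 4 semitones.
A third spanning 4 semitones is major (the major third is 4).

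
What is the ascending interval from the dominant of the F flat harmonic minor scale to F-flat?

The dominant of Fb harmonic minor is Cb.
Cb up to Fb: letters C→F make it a fourth; 5 semitones makes it perfect.

perfect fourth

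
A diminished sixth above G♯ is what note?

G up a major sixth is E, so the target letter is E.
From G#, a diminished sixth is 7 semitones up: Eb.

Eb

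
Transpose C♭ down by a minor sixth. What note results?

Eb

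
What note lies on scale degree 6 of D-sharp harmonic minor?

The D# harmonic minor scale runs D# E# F# G# A# B C##.
Degree 6 is B.

B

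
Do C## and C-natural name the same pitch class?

No

C## is pitch class 2; C is pitch class 0.
The pitch classes differ (2 vs. 0), so they are not enharmonic equivalents.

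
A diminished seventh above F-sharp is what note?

F up a major seventh is E, so the target letter is E.
From F#, a diminished seventh is 9 semitones up: Eb.

Eb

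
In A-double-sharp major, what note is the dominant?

E##

Degree 5 takes the letter 4 steps above A, which is E.
In major, degree 5 sits 7 semitones above the tonic. A## + 7 semitones is pitch class 6, spelled on E as E##.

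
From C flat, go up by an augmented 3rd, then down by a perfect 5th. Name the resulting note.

An augmented third up from Cb is E (letter E, 5 semitones up).
A perfect fifth down from E is A (letter A, 7 semitones down).

A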